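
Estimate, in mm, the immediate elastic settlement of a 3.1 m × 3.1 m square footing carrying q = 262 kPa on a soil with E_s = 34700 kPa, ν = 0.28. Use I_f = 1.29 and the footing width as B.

Immediate (elastic) settlement: S_e = q·B·(1−ν²)/E_s · I_f.
S_e = 262 × 3.1 × (1 − 0.28²) / 34700 × 1.29
    = 262 × 3.1 × 0.9216 / 34700 × 1.29
    = 0.02783 m = 27.83 mm

S_e ≈ 27.8 mm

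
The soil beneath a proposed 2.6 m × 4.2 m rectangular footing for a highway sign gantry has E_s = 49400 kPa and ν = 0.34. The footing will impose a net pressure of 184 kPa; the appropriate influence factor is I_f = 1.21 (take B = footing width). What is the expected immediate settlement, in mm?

S_e ≈ 10.4 mm

Immediate (elastic) settlement: S_e = q·B·(1−ν²)/E_s · I_f.
S_e = 184 × 2.6 × (1 − 0.34²) / 49400 × 1.21
    = 184 × 2.6 × 0.8844 / 49400 × 1.21
    = 0.01036 m = 10.36 mm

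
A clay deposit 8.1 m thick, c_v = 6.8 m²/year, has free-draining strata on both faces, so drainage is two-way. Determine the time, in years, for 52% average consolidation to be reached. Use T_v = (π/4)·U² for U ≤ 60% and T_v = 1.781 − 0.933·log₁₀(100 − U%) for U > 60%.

Drainage path length: H_d = H/2 = 4.05 m (double drainage).
U ≤ 60%: T_v = (π/4)·U² = (π/4)×0.52² = 0.21237.
t = T_v·H_d²/c_v = 0.21237×4.05²/6.8 = 0.5123 years.

t ≈ 0.512 years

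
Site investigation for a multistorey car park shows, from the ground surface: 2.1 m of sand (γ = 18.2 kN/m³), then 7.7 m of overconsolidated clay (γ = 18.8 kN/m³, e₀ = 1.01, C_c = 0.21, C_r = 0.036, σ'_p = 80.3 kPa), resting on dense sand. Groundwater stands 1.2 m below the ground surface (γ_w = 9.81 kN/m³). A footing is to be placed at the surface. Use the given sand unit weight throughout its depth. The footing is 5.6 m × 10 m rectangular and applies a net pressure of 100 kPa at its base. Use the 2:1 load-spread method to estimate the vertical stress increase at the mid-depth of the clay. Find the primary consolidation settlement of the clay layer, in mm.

S_c ≈ 70.1 mm

Mid-depth of clay below the ground surface: z = 2.1 + 7.7/2 = 5.95 m.
Total vertical stress at mid-clay: σ_v = 18.2×2.1 + 18.8×3.85 = 110.6 kPa.
Pore pressure: u = 9.81×(5.95 − 1.2) = 46.598 kPa.
Initial effective stress: σ'_0 = σ_v − u = 110.6 − 46.598 = 64.002 kPa.
Stress increase at mid-clay by the 2:1 spreading method:
Δσ = qBL/((B+z)(L+z)) = 100×5.6×10/((5.6+5.95)(10+5.95)) = 30.398 kPa
Final effective stress: σ'_f = 64.002 + 30.398 = 94.4 kPa.
σ'_f = 94.4 > σ'_p = 80.3 kPa, so the stress path crosses the preconsolidation pressure — recompression up to σ'_p, then virgin compression beyond:
S_c = H/(1+e₀)·[C_r·log₁₀(σ'_p/σ'_0) + C_c·log₁₀(σ'_f/σ'_p)]
    = 7.7/2.01 × [0.036×log₁₀(80.3/64.002) + 0.21×log₁₀(94.4/80.3)]
    = 3.8308 × [0.0035468 + 0.014754] = 0.07011 m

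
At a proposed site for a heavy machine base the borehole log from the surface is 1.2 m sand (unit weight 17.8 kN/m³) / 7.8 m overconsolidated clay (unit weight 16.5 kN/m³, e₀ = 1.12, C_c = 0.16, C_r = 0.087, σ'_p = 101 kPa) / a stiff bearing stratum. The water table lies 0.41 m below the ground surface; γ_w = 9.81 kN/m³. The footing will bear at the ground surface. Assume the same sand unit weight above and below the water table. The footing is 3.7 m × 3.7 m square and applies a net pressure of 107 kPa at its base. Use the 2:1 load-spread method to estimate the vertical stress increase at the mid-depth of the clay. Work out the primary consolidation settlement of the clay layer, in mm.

Mid-depth of clay below the ground surface: z = 1.2 + 7.8/2 = 5.1 m.
Total vertical stress at mid-clay: σ_v = 17.8×1.2 + 16.5×3.9 = 85.71 kPa.
Pore pressure: u = 9.81×(5.1 − 0.41) = 46.009 kPa.
Initial effective stress: σ'_0 = σ_v − u = 85.71 − 46.009 = 39.701 kPa.
Stress increase at mid-clay by the 2:1 spreading method:
Δσ = qBL/((B+z)(L+z)) = 107×3.7×3.7/((3.7+5.1)(3.7+5.1)) = 18.916 kPa
Final effective stress: σ'_f = 39.701 + 18.916 = 58.617 kPa.
σ'_f = 58.617 ≤ σ'_p = 101 kPa, so the clay remains overconsolidated and only the recompression index applies:
S_c = C_r·H/(1+e₀)·log₁₀(σ'_f/σ'_0) = 0.087×7.8/2.12×log₁₀(58.617/39.701)
    = 0.32009 × 0.16922 = 0.05417 m

S_c ≈ 54.2 mm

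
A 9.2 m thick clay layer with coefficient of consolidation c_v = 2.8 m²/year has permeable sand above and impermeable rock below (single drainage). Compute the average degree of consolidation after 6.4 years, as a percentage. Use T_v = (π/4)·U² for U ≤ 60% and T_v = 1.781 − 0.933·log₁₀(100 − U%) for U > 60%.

U ≈ 51.9 %

Drainage path length: H_d = H = 9.2 m (single drainage).
T_v = c_v·t/H_d² = 2.8×6.4/9.2² = 0.21172.
T_v = 0.21172 corresponds to the U ≤ 60% branch:
U = √(4T_v/π) = 0.5192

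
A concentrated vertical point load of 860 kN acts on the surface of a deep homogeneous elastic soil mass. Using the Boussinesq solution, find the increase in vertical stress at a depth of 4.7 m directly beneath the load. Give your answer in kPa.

Δσ_z ≈ 18.6 kPa

Boussinesq vertical stress below a point load on an elastic half-space:
Δσ_z = 3P/(2πz²) · [1 + (r/z)²]^(−5/2)
r/z = 0/4.7 = 0; [1+(r/z)²]^(−5/2) = 1.
Δσ_z = 3×860/(2π×4.7²) × 1 = 18.588 × 1 = 18.59 kPa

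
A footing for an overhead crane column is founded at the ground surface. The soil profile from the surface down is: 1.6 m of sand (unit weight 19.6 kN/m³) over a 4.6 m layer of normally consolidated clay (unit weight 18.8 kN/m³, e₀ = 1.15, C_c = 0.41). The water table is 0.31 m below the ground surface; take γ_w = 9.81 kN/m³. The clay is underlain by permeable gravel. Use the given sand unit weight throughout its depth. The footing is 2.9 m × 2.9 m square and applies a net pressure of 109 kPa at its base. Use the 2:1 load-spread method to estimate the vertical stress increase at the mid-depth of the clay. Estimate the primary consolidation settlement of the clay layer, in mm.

S_c ≈ 155 mm

Mid-depth of clay below the ground surface: z = 1.6 + 4.6/2 = 3.9 m.
Total vertical stress at mid-clay: σ_v = 19.6×1.6 + 18.8×2.3 = 74.6 kPa.
Pore pressure: u = 9.81×(3.9 − 0.31) = 35.218 kPa.
Initial effective stress: σ'_0 = σ_v − u = 74.6 − 35.218 = 39.382 kPa.
Stress increase at mid-clay by the 2:1 spreading method:
Δσ = qBL/((B+z)(L+z)) = 109×2.9×2.9/((2.9+3.9)(2.9+3.9)) = 19.825 kPa
Final effective stress: σ'_f = σ'_0 + Δσ = 39.382 + 19.825 = 59.207 kPa.
Normally consolidated clay, so the full stress increment lies on the virgin compression line:
S_c = C_c·H/(1+e₀)·log₁₀(σ'_f/σ'_0) = 0.41×4.6/(1+1.15)×log₁₀(59.207/39.382)
    = 0.87721 × 0.17708 = 0.1553 m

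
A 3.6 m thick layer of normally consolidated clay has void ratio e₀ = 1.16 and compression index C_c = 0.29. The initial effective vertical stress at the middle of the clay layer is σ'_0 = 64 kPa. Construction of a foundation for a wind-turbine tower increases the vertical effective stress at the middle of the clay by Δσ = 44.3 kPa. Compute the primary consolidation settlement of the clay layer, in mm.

S_c ≈ 110 mm

Final effective stress: σ'_f = σ'_0 + Δσ = 64 + 44.3 = 108.3 kPa.
Normally consolidated clay, so the full stress increment lies on the virgin compression line:
S_c = C_c·H/(1+e₀)·log₁₀(σ'_f/σ'_0) = 0.29×3.6/(1+1.16)×log₁₀(108.3/64)
    = 0.48333 × 0.22845 = 0.1104 m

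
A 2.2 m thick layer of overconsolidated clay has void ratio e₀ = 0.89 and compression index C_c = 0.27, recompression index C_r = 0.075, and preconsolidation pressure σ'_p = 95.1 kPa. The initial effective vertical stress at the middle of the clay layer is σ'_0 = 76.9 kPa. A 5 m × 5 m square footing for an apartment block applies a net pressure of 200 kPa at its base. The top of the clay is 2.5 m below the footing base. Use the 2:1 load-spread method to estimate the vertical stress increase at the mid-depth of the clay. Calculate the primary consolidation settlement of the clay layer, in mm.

Mid-depth of clay below the footing base: z = 2.5 + 2.2/2 = 3.6 m.
Stress increase at mid-clay by the 2:1 spreading method:
Δσ = qBL/((B+z)(L+z)) = 200×5×5/((5+3.6)(5+3.6)) = 67.604 kPa
Final effective stress: σ'_f = 76.9 + 67.604 = 144.5 kPa.
σ'_f = 144.5 > σ'_p = 95.1 kPa, so the stress path crosses the preconsolidation pressure — recompression up to σ'_p, then virgin compression beyond:
S_c = H/(1+e₀)·[C_r·log₁₀(σ'_p/σ'_0) + C_c·log₁₀(σ'_f/σ'_p)]
    = 2.2/1.89 × [0.075×log₁₀(95.1/76.9) + 0.27×log₁₀(144.5/95.1)]
    = 1.164 × [0.0069191 + 0.049056] = 0.06516 m

S_c ≈ 65.2 mm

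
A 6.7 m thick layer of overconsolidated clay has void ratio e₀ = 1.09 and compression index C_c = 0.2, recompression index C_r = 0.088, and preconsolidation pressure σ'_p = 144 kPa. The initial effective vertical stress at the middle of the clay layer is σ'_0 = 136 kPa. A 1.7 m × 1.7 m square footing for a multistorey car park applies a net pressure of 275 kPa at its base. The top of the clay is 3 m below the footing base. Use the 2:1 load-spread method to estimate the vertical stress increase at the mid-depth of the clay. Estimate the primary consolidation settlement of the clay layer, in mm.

Mid-depth of clay below the footing base: z = 3 + 6.7/2 = 6.35 m.
Stress increase at mid-clay by the 2:1 spreading method:
Δσ = qBL/((B+z)(L+z)) = 275×1.7×1.7/((1.7+6.35)(1.7+6.35)) = 12.264 kPa
Final effective stress: σ'_f = 136 + 12.264 = 148.26 kPa.
σ'_f = 148.26 > σ'_p = 144 kPa, so the stress path crosses the preconsolidation pressure — recompression up to σ'_p, then virgin compression beyond:
S_c = H/(1+e₀)·[C_r·log₁₀(σ'_p/σ'_0) + C_c·log₁₀(σ'_f/σ'_p)]
    = 6.7/2.09 × [0.088×log₁₀(144/136) + 0.2×log₁₀(148.26/144)]
    = 3.2057 × [0.0021845 + 0.0025323] = 0.01512 m

S_c ≈ 15.1 mm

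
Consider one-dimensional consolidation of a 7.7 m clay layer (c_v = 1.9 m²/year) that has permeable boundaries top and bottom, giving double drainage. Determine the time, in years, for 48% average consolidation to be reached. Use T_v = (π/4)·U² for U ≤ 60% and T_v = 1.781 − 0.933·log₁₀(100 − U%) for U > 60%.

t ≈ 1.41 years

Drainage path length: H_d = H/2 = 3.85 m (double drainage).
U ≤ 60%: T_v = (π/4)·U² = (π/4)×0.48² = 0.18096.
t = T_v·H_d²/c_v = 0.18096×3.85²/1.9 = 1.412 years.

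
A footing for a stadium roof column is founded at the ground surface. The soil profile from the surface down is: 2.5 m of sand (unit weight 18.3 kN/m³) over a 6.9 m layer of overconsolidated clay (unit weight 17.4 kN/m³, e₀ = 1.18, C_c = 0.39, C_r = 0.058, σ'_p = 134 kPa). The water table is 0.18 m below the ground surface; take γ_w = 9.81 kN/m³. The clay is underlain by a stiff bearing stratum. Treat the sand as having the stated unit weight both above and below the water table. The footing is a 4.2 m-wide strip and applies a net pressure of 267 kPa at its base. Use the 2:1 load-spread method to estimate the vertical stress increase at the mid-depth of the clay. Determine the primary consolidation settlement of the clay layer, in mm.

S_c ≈ 174 mm

Mid-depth of clay below the ground surface: z = 2.5 + 6.9/2 = 5.95 m.
Total vertical stress at mid-clay: σ_v = 18.3×2.5 + 17.4×3.45 = 105.78 kPa.
Pore pressure: u = 9.81×(5.95 − 0.18) = 56.604 kPa.
Initial effective stress: σ'_0 = σ_v − u = 105.78 − 56.604 = 49.176 kPa.
Stress increase at mid-clay by the 2:1 spreading method:
Δσ = qB/(B+z) = 267×4.2/(4.2+5.95) = 110.48 kPa
Final effective stress: σ'_f = 49.176 + 110.48 = 159.66 kPa.
σ'_f = 159.66 > σ'_p = 134 kPa, so the stress path crosses the preconsolidation pressure — recompression up to σ'_p, then virgin compression beyond:
S_c = H/(1+e₀)·[C_r·log₁₀(σ'_p/σ'_0) + C_c·log₁₀(σ'_f/σ'_p)]
    = 6.9/2.18 × [0.058×log₁₀(134/49.176) + 0.39×log₁₀(159.66/134)]
    = 3.1651 × [0.02525 + 0.029676] = 0.1738 m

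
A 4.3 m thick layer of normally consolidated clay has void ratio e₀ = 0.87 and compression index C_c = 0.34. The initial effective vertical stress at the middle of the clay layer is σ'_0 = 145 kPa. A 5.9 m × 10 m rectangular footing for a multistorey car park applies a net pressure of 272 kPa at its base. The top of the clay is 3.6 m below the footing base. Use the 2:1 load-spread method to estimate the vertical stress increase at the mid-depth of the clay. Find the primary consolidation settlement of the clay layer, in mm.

Mid-depth of clay below the footing base: z = 3.6 + 4.3/2 = 5.75 m.
Stress increase at mid-clay by the 2:1 spreading method:
Δσ = qBL/((B+z)(L+z)) = 272×5.9×10/((5.9+5.75)(10+5.75)) = 87.461 kPa
Final effective stress: σ'_f = σ'_0 + Δσ = 145 + 87.461 = 232.46 kPa.
Normally consolidated clay, so the full stress increment lies on the virgin compression line:
S_c = C_c·H/(1+e₀)·log₁₀(σ'_f/σ'_0) = 0.34×4.3/(1+0.87)×log₁₀(232.46/145)
    = 0.78182 × 0.20498 = 0.1603 m

S_c ≈ 160 mm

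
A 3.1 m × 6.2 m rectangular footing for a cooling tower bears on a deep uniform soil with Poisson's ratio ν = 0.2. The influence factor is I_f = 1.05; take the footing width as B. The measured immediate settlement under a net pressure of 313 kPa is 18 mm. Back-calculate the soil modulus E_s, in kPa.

S_e = q·B·(1−ν²)/E_s · I_f  ⇒  E_s = q·B·(1−ν²)·I_f / S_e.
E_s = 313 × 3.1 × 0.96 × 1.05 / 0.018 = 54340 kPa

E_s ≈ 54300 kPa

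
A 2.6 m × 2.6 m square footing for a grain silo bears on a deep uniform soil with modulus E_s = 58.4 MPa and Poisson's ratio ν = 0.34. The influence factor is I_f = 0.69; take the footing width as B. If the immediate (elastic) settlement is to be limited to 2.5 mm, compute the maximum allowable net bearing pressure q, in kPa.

E_s = 58.4 MPa = 58400 kPa.
S_e = q·B·(1−ν²)/E_s · I_f  ⇒  q = S_e·E_s / (B·(1−ν²)·I_f).
q = 0.0025 × 58400 / (2.6 × 0.8844 × 0.69) = 92.02 kPa

q ≈ 92 kPa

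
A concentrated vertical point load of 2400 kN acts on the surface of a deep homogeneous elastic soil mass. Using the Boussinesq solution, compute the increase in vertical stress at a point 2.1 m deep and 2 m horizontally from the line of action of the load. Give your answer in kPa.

Boussinesq vertical stress below a point load on an elastic half-space:
Δσ_z = 3P/(2πz²) · [1 + (r/z)²]^(−5/2)
r/z = 2/2.1 = 0.95238; [1+(r/z)²]^(−5/2) = 0.19912.
Δσ_z = 3×2400/(2π×2.1²) × 0.19912 = 259.84 × 0.19912 = 51.74 kPa

Δσ_z ≈ 51.7 kPa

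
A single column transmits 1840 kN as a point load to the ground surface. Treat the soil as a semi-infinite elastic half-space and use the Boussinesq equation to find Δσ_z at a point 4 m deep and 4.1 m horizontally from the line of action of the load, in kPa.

Δσ_z ≈ 9.12 kPa

Boussinesq vertical stress below a point load on an elastic half-space:
Δσ_z = 3P/(2πz²) · [1 + (r/z)²]^(−5/2)
r/z = 4.1/4 = 1.025; [1+(r/z)²]^(−5/2) = 0.16607.
Δσ_z = 3×1840/(2π×4²) × 0.16607 = 54.908 × 0.16607 = 9.119 kPa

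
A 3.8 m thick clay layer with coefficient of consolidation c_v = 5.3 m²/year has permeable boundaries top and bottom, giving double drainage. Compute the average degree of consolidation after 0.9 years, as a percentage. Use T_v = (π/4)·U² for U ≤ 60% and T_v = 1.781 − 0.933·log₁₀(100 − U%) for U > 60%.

Drainage path length: H_d = H/2 = 1.9 m (double drainage).
T_v = c_v·t/H_d² = 5.3×0.9/1.9² = 1.3213.
T_v = 1.3213 corresponds to the U > 60% branch:
U = 1 − 10^((1.781 − T_v)/0.933)/100 = 0.9689

U ≈ 96.9 %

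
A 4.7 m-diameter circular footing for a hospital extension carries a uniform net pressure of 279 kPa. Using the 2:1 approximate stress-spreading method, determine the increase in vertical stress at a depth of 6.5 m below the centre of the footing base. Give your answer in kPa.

Δσ_z ≈ 49.1 kPa

By the 2:1 method the load spreads at 1 horizontal : 2 vertical, so at depth z the loaded area has grown by z in each plan dimension:
Δσ ≈ qD²/(D+z)² = 279×4.7²/(4.7+6.5)² = 49.132 kPa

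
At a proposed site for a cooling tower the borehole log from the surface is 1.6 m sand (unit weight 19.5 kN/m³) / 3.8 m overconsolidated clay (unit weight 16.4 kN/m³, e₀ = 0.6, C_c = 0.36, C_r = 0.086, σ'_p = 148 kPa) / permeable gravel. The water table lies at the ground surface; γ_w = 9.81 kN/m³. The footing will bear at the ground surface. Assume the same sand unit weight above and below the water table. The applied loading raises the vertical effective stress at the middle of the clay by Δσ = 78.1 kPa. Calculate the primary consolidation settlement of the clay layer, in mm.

S_c ≈ 118 mm

Mid-depth of clay below the ground surface: z = 1.6 + 3.8/2 = 3.5 m.
Total vertical stress at mid-clay: σ_v = 19.5×1.6 + 16.4×1.9 = 62.36 kPa.
Pore pressure: u = 9.81×(3.5 − 0) = 34.335 kPa.
Initial effective stress: σ'_0 = σ_v − u = 62.36 − 34.335 = 28.025 kPa.
Final effective stress: σ'_f = 28.025 + 78.1 = 106.12 kPa.
σ'_f = 106.12 ≤ σ'_p = 148 kPa, so the clay remains overconsolidated and only the recompression index applies:
S_c = C_r·H/(1+e₀)·log₁₀(σ'_f/σ'_0) = 0.086×3.8/1.6×log₁₀(106.12/28.025)
    = 0.20425 × 0.57825 = 0.1181 m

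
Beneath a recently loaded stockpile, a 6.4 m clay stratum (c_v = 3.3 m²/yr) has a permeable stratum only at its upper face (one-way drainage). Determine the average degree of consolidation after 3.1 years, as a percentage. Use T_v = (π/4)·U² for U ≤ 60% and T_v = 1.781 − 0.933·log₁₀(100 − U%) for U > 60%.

U ≈ 56.4 %

Drainage path length: H_d = H = 6.4 m (single drainage).
T_v = c_v·t/H_d² = 3.3×3.1/6.4² = 0.24976.
T_v = 0.24976 corresponds to the U ≤ 60% branch:
U = √(4T_v/π) = 0.5639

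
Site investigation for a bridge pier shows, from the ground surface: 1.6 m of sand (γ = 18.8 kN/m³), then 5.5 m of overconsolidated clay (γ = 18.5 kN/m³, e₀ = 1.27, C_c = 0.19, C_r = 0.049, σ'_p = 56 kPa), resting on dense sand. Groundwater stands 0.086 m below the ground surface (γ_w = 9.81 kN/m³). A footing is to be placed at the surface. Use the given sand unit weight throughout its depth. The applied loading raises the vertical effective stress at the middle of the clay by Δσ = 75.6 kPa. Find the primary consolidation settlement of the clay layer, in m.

Mid-depth of clay below the ground surface: z = 1.6 + 5.5/2 = 4.35 m.
Total vertical stress at mid-clay: σ_v = 18.8×1.6 + 18.5×2.75 = 80.955 kPa.
Pore pressure: u = 9.81×(4.35 − 0.086) = 41.83 kPa.
Initial effective stress: σ'_0 = σ_v − u = 80.955 − 41.83 = 39.125 kPa.
Final effective stress: σ'_f = 39.125 + 75.6 = 114.72 kPa.
σ'_f = 114.72 > σ'_p = 56 kPa, so the stress path crosses the preconsolidation pressure — recompression up to σ'_p, then virgin compression beyond:
S_c = H/(1+e₀)·[C_r·log₁₀(σ'_p/σ'_0) + C_c·log₁₀(σ'_f/σ'_p)]
    = 5.5/2.27 × [0.049×log₁₀(56/39.125) + 0.19×log₁₀(114.72/56)]
    = 2.4229 × [0.007631 + 0.059176] = 0.1619 m

S_c ≈ 0.162 m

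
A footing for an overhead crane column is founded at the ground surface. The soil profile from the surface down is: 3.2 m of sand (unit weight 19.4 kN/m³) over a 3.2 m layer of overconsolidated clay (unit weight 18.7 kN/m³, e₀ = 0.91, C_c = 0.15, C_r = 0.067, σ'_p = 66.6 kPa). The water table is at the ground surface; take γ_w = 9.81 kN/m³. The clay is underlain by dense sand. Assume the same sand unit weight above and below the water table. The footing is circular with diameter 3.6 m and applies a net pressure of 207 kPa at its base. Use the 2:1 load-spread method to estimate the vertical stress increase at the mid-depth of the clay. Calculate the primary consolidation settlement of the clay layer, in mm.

S_c ≈ 43.1 mm

Mid-depth of clay below the ground surface: z = 3.2 + 3.2/2 = 4.8 m.
Total vertical stress at mid-clay: σ_v = 19.4×3.2 + 18.7×1.6 = 92 kPa.
Pore pressure: u = 9.81×(4.8 − 0) = 47.088 kPa.
Initial effective stress: σ'_0 = σ_v − u = 92 − 47.088 = 44.912 kPa.
Stress increase at mid-clay by the 2:1 spreading method:
Δσ ≈ qD²/(D+z)² = 207×3.6²/(3.6+4.8)² = 38.02 kPa
Final effective stress: σ'_f = 44.912 + 38.02 = 82.932 kPa.
σ'_f = 82.932 > σ'_p = 66.6 kPa, so the stress path crosses the preconsolidation pressure — recompression up to σ'_p, then virgin compression beyond:
S_c = H/(1+e₀)·[C_r·log₁₀(σ'_p/σ'_0) + C_c·log₁₀(σ'_f/σ'_p)]
    = 3.2/1.91 × [0.067×log₁₀(66.6/44.912) + 0.15×log₁₀(82.932/66.6)]
    = 1.6754 × [0.011464 + 0.014287] = 0.04314 m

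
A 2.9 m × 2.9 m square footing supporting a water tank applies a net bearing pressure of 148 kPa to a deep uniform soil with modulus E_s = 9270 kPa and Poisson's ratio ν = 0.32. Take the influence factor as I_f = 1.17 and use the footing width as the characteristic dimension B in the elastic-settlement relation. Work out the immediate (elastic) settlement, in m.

Immediate (elastic) settlement: S_e = q·B·(1−ν²)/E_s · I_f.
S_e = 148 × 2.9 × (1 − 0.32²) / 9270 × 1.17
    = 148 × 2.9 × 0.8976 / 9270 × 1.17
    = 0.04862 m

S_e ≈ 0.0486 m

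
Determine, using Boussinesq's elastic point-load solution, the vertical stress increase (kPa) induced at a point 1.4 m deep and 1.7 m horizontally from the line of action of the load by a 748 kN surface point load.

Boussinesq vertical stress below a point load on an elastic half-space:
Δσ_z = 3P/(2πz²) · [1 + (r/z)²]^(−5/2)
r/z = 1.7/1.4 = 1.2143; [1+(r/z)²]^(−5/2) = 0.10382.
Δσ_z = 3×748/(2π×1.4²) × 0.10382 = 182.22 × 0.10382 = 18.92 kPa

Δσ_z ≈ 18.9 kPa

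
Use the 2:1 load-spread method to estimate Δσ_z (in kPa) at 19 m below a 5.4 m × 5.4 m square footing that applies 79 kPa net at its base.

Δσ_z ≈ 3.87 kPa

By the 2:1 method the load spreads at 1 horizontal : 2 vertical, so at depth z the loaded area has grown by z in each plan dimension:
Δσ = qBL/((B+z)(L+z)) = 79×5.4×5.4/((5.4+19)(5.4+19)) = 3.8693 kPa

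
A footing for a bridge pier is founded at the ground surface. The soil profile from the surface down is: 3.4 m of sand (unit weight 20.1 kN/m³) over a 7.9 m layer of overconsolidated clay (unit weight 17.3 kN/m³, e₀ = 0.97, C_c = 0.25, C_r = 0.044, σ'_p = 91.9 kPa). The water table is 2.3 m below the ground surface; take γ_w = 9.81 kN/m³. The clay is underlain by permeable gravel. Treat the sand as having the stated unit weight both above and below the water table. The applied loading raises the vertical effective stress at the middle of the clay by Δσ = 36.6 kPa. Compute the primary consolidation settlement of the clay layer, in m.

S_c ≈ 0.134 m

Mid-depth of clay below the ground surface: z = 3.4 + 7.9/2 = 7.35 m.
Total vertical stress at mid-clay: σ_v = 20.1×3.4 + 17.3×3.95 = 136.68 kPa.
Pore pressure: u = 9.81×(7.35 − 2.3) = 49.541 kPa.
Initial effective stress: σ'_0 = σ_v − u = 136.68 − 49.541 = 87.139 kPa.
Final effective stress: σ'_f = 87.139 + 36.6 = 123.74 kPa.
σ'_f = 123.74 > σ'_p = 91.9 kPa, so the stress path crosses the preconsolidation pressure — recompression up to σ'_p, then virgin compression beyond:
S_c = H/(1+e₀)·[C_r·log₁₀(σ'_p/σ'_0) + C_c·log₁₀(σ'_f/σ'_p)]
    = 7.9/1.97 × [0.044×log₁₀(91.9/87.139) + 0.25×log₁₀(123.74/91.9)]
    = 4.0102 × [0.0010165 + 0.032299] = 0.1336 m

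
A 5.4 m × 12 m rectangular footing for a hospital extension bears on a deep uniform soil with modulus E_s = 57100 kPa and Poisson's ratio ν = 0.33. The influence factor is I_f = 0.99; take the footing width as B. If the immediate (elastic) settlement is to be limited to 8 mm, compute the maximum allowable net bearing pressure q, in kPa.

S_e = q·B·(1−ν²)/E_s · I_f  ⇒  q = S_e·E_s / (B·(1−ν²)·I_f).
q = 0.008 × 57100 / (5.4 × 0.8911 × 0.99) = 95.89 kPa

q ≈ 95.9 kPa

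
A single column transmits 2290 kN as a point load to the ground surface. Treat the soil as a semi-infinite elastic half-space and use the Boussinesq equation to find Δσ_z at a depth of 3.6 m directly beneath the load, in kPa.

Δσ_z ≈ 84.4 kPa

Boussinesq vertical stress below a point load on an elastic half-space:
Δσ_z = 3P/(2πz²) · [1 + (r/z)²]^(−5/2)
r/z = 0/3.6 = 0; [1+(r/z)²]^(−5/2) = 1.
Δσ_z = 3×2290/(2π×3.6²) × 1 = 84.367 × 1 = 84.37 kPa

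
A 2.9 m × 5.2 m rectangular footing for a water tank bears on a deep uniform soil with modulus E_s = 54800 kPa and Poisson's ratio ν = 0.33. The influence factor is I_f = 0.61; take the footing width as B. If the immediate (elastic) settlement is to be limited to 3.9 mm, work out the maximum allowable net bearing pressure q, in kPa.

S_e = q·B·(1−ν²)/E_s · I_f  ⇒  q = S_e·E_s / (B·(1−ν²)·I_f).
q = 0.0039 × 54800 / (2.9 × 0.8911 × 0.61) = 135.6 kPa

q ≈ 136 kPa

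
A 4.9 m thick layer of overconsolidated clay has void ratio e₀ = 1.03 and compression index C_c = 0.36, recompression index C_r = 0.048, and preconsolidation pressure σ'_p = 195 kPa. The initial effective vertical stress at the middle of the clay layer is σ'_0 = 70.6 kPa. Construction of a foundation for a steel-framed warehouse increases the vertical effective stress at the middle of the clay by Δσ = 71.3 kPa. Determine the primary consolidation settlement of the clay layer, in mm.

Final effective stress: σ'_f = 70.6 + 71.3 = 141.9 kPa.
σ'_f = 141.9 ≤ σ'_p = 195 kPa, so the clay remains overconsolidated and only the recompression index applies:
S_c = C_r·H/(1+e₀)·log₁₀(σ'_f/σ'_0) = 0.048×4.9/2.03×log₁₀(141.9/70.6)
    = 0.11586 × 0.30318 = 0.03513 m

S_c ≈ 35.1 mm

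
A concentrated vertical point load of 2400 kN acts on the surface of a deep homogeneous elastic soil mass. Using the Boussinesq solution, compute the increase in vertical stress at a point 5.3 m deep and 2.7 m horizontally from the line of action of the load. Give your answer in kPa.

Δσ_z ≈ 22.9 kPa

Boussinesq vertical stress below a point load on an elastic half-space:
Δσ_z = 3P/(2πz²) · [1 + (r/z)²]^(−5/2)
r/z = 2.7/5.3 = 0.50943; [1+(r/z)²]^(−5/2) = 0.56167.
Δσ_z = 3×2400/(2π×5.3²) × 0.56167 = 40.794 × 0.56167 = 22.91 kPa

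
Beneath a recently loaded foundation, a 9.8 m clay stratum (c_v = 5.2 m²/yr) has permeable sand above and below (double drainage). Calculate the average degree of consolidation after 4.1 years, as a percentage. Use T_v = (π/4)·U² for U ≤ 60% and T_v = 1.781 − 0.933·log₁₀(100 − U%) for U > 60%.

Drainage path length: H_d = H/2 = 4.9 m (double drainage).
T_v = c_v·t/H_d² = 5.2×4.1/4.9² = 0.88796.
T_v = 0.88796 corresponds to the U > 60% branch:
U = 1 − 10^((1.781 − T_v)/0.933)/100 = 0.9094

U ≈ 90.9 %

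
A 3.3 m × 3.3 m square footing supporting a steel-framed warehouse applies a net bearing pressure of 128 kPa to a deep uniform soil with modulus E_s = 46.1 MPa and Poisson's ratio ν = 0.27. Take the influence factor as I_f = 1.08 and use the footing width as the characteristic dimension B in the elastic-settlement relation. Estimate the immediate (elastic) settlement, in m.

S_e ≈ 0.00917 m

Immediate (elastic) settlement: S_e = q·B·(1−ν²)/E_s · I_f.
E_s = 46.1 MPa = 46100 kPa.
S_e = 128 × 3.3 × (1 − 0.27²) / 46100 × 1.08
    = 128 × 3.3 × 0.9271 / 46100 × 1.08
    = 0.009174 m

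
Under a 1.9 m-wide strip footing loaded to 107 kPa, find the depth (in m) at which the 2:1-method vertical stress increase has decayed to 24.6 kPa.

2:1 spreading — at depth z the loaded area has grown by z in each plan dimension:
qB/(B+z) = Δσ_z ⇒ z = qB/Δσ_z − B = 107×1.9/24.6 − 1.9 = 6.364 m

z ≈ 6.36 m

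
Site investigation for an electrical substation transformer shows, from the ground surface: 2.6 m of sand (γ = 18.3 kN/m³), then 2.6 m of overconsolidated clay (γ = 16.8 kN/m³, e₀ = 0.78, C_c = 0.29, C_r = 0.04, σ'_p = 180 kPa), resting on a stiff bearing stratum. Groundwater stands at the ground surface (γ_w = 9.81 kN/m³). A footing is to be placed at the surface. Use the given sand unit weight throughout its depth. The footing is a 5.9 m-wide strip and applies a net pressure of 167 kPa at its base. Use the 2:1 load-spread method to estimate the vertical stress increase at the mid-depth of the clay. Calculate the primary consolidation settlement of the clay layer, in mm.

Mid-depth of clay below the ground surface: z = 2.6 + 2.6/2 = 3.9 m.
Total vertical stress at mid-clay: σ_v = 18.3×2.6 + 16.8×1.3 = 69.42 kPa.
Pore pressure: u = 9.81×(3.9 − 0) = 38.259 kPa.
Initial effective stress: σ'_0 = σ_v − u = 69.42 − 38.259 = 31.161 kPa.
Stress increase at mid-clay by the 2:1 spreading method:
Δσ = qB/(B+z) = 167×5.9/(5.9+3.9) = 100.54 kPa
Final effective stress: σ'_f = 31.161 + 100.54 = 131.7 kPa.
σ'_f = 131.7 ≤ σ'_p = 180 kPa, so the clay remains overconsolidated and only the recompression index applies:
S_c = C_r·H/(1+e₀)·log₁₀(σ'_f/σ'_0) = 0.04×2.6/1.78×log₁₀(131.7/31.161)
    = 0.058428 × 0.62597 = 0.03657 m

S_c ≈ 36.6 mm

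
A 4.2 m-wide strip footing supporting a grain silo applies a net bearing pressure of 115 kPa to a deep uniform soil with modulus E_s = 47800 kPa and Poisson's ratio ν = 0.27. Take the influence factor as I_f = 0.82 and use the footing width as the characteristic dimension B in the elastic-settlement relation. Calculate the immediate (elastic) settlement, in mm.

Immediate (elastic) settlement: S_e = q·B·(1−ν²)/E_s · I_f.
S_e = 115 × 4.2 × (1 − 0.27²) / 47800 × 0.82
    = 115 × 4.2 × 0.9271 / 47800 × 0.82
    = 0.007682 m = 7.682 mm

S_e ≈ 7.68 mm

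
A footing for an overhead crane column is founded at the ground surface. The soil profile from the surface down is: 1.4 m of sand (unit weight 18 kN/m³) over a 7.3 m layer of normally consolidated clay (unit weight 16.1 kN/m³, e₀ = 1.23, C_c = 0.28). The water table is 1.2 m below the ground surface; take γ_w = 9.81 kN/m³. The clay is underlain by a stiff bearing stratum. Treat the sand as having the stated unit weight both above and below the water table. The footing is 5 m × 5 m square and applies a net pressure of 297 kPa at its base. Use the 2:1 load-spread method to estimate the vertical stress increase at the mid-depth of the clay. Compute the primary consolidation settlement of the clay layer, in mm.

S_c ≈ 379 mm

Mid-depth of clay below the ground surface: z = 1.4 + 7.3/2 = 5.05 m.
Total vertical stress at mid-clay: σ_v = 18×1.4 + 16.1×3.65 = 83.965 kPa.
Pore pressure: u = 9.81×(5.05 − 1.2) = 37.769 kPa.
Initial effective stress: σ'_0 = σ_v − u = 83.965 − 37.769 = 46.196 kPa.
Stress increase at mid-clay by the 2:1 spreading method:
Δσ = qBL/((B+z)(L+z)) = 297×5×5/((5+5.05)(5+5.05)) = 73.513 kPa
Final effective stress: σ'_f = σ'_0 + Δσ = 46.196 + 73.513 = 119.71 kPa.
Normally consolidated clay, so the full stress increment lies on the virgin compression line:
S_c = C_c·H/(1+e₀)·log₁₀(σ'_f/σ'_0) = 0.28×7.3/(1+1.23)×log₁₀(119.71/46.196)
    = 0.91659 × 0.41353 = 0.379 m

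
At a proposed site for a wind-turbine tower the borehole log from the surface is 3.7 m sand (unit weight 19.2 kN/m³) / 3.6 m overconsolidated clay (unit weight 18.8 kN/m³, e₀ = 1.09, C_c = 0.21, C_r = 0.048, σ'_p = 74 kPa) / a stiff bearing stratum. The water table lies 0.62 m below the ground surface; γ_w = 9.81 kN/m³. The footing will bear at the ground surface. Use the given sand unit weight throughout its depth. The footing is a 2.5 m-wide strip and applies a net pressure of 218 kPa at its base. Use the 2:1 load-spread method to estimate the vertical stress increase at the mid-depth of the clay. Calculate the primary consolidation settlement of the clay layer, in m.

Mid-depth of clay below the ground surface: z = 3.7 + 3.6/2 = 5.5 m.
Total vertical stress at mid-clay: σ_v = 19.2×3.7 + 18.8×1.8 = 104.88 kPa.
Pore pressure: u = 9.81×(5.5 − 0.62) = 47.873 kPa.
Initial effective stress: σ'_0 = σ_v − u = 104.88 − 47.873 = 57.007 kPa.
Stress increase at mid-clay by the 2:1 spreading method:
Δσ = qB/(B+z) = 218×2.5/(2.5+5.5) = 68.125 kPa
Final effective stress: σ'_f = 57.007 + 68.125 = 125.13 kPa.
σ'_f = 125.13 > σ'_p = 74 kPa, so the stress path crosses the preconsolidation pressure — recompression up to σ'_p, then virgin compression beyond:
S_c = H/(1+e₀)·[C_r·log₁₀(σ'_p/σ'_0) + C_c·log₁₀(σ'_f/σ'_p)]
    = 3.6/2.09 × [0.048×log₁₀(74/57.007) + 0.21×log₁₀(125.13/74)]
    = 1.7225 × [0.0054386 + 0.047907] = 0.09189 m

S_c ≈ 0.0919 m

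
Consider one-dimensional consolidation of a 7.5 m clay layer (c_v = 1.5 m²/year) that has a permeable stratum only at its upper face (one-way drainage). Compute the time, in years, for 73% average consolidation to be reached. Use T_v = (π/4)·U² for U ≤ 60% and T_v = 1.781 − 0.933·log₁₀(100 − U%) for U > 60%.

t ≈ 16.7 years

Drainage path length: H_d = H = 7.5 m (single drainage).
U > 60%: T_v = 1.781 − 0.933·log₁₀(100 − 73) = 0.44554.
t = T_v·H_d²/c_v = 0.44554×7.5²/1.5 = 16.71 years.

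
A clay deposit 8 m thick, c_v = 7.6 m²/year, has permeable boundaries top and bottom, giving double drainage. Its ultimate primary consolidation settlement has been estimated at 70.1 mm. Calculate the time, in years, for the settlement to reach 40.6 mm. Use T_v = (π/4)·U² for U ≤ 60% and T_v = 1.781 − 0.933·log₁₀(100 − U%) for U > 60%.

t ≈ 0.555 years

Drainage path length: H_d = H/2 = 4 m (double drainage).
U = S(t)/S_ult = 40.6/70.1 = 0.5792.
U ≤ 60%: T_v = (π/4)·U² = (π/4)×0.57917² = 0.26345.
t = T_v·H_d²/c_v = 0.26345×4²/7.6 = 0.5546 years.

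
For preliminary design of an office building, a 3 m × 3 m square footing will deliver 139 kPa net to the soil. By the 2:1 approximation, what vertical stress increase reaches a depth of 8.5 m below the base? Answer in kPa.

By the 2:1 method the load spreads at 1 horizontal : 2 vertical, so at depth z the loaded area has grown by z in each plan dimension:
Δσ = qBL/((B+z)(L+z)) = 139×3×3/((3+8.5)(3+8.5)) = 9.4594 kPa

Δσ_z ≈ 9.46 kPa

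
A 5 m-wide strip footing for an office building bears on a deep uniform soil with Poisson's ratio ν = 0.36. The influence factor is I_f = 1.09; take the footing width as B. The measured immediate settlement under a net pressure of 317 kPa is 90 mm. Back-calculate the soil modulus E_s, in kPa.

E_s ≈ 16700 kPa

S_e = q·B·(1−ν²)/E_s · I_f  ⇒  E_s = q·B·(1−ν²)·I_f / S_e.
E_s = 317 × 5 × 0.8704 × 1.09 / 0.09 = 16710 kPa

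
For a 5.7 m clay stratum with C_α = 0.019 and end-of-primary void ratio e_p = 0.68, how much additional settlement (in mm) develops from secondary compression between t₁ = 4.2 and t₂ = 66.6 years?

Secondary compression: S_s = C_α·H/(1+e_p)·log₁₀(t₂/t₁)
S_s = 0.019×5.7/(1+0.68)×log₁₀(66.6/4.2)
    = 0.06446 × 1.2 = 0.07737 m

S_s ≈ 77.4 mm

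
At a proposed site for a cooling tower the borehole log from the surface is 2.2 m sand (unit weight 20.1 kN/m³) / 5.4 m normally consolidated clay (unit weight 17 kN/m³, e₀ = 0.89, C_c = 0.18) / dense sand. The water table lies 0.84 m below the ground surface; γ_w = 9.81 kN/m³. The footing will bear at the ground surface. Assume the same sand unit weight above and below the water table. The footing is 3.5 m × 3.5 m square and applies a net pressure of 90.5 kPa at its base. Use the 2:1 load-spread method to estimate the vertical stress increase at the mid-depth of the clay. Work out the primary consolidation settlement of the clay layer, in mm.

S_c ≈ 60.7 mm

Mid-depth of clay below the ground surface: z = 2.2 + 5.4/2 = 4.9 m.
Total vertical stress at mid-clay: σ_v = 20.1×2.2 + 17×2.7 = 90.12 kPa.
Pore pressure: u = 9.81×(4.9 − 0.84) = 39.829 kPa.
Initial effective stress: σ'_0 = σ_v − u = 90.12 − 39.829 = 50.291 kPa.
Stress increase at mid-clay by the 2:1 spreading method:
Δσ = qBL/((B+z)(L+z)) = 90.5×3.5×3.5/((3.5+4.9)(3.5+4.9)) = 15.712 kPa
Final effective stress: σ'_f = σ'_0 + Δσ = 50.291 + 15.712 = 66.003 kPa.
Normally consolidated clay, so the full stress increment lies on the virgin compression line:
S_c = C_c·H/(1+e₀)·log₁₀(σ'_f/σ'_0) = 0.18×5.4/(1+0.89)×log₁₀(66.003/50.291)
    = 0.51429 × 0.11807 = 0.06072 m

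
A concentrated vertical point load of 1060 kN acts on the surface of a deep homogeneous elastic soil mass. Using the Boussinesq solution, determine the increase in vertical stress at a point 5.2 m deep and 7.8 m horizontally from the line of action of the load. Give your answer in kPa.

Boussinesq vertical stress below a point load on an elastic half-space:
Δσ_z = 3P/(2πz²) · [1 + (r/z)²]^(−5/2)
r/z = 7.8/5.2 = 1.5; [1+(r/z)²]^(−5/2) = 0.052516.
Δσ_z = 3×1060/(2π×5.2²) × 0.052516 = 18.717 × 0.052516 = 0.9829 kPa

Δσ_z ≈ 0.983 kPa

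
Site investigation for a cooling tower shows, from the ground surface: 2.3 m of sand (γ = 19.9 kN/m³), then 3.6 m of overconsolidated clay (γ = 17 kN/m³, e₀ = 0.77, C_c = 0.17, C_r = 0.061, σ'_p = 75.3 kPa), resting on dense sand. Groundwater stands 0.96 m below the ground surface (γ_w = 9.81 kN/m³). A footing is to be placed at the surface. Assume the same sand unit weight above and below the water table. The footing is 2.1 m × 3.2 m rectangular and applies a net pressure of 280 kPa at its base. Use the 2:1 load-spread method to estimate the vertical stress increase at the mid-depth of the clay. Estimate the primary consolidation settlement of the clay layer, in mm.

S_c ≈ 49 mm

Mid-depth of clay below the ground surface: z = 2.3 + 3.6/2 = 4.1 m.
Total vertical stress at mid-clay: σ_v = 19.9×2.3 + 17×1.8 = 76.37 kPa.
Pore pressure: u = 9.81×(4.1 − 0.96) = 30.803 kPa.
Initial effective stress: σ'_0 = σ_v − u = 76.37 − 30.803 = 45.567 kPa.
Stress increase at mid-clay by the 2:1 spreading method:
Δσ = qBL/((B+z)(L+z)) = 280×2.1×3.2/((2.1+4.1)(3.2+4.1)) = 41.573 kPa
Final effective stress: σ'_f = 45.567 + 41.573 = 87.14 kPa.
σ'_f = 87.14 > σ'_p = 75.3 kPa, so the stress path crosses the preconsolidation pressure — recompression up to σ'_p, then virgin compression beyond:
S_c = H/(1+e₀)·[C_r·log₁₀(σ'_p/σ'_0) + C_c·log₁₀(σ'_f/σ'_p)]
    = 3.6/1.77 × [0.061×log₁₀(75.3/45.567) + 0.17×log₁₀(87.14/75.3)]
    = 2.0339 × [0.013307 + 0.010782] = 0.04899 m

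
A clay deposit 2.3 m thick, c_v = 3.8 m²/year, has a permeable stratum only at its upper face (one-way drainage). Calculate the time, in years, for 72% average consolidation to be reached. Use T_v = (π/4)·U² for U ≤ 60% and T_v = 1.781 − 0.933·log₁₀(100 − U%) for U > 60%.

Drainage path length: H_d = H = 2.3 m (single drainage).
U > 60%: T_v = 1.781 − 0.933·log₁₀(100 − 72) = 0.4308.
t = T_v·H_d²/c_v = 0.4308×2.3²/3.8 = 0.5997 years.

t ≈ 0.6 years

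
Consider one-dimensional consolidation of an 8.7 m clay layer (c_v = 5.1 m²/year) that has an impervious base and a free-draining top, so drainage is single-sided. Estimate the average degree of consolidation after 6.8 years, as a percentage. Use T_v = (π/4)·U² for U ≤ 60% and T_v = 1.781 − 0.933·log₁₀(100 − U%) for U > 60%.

Drainage path length: H_d = H = 8.7 m (single drainage).
T_v = c_v·t/H_d² = 5.1×6.8/8.7² = 0.45818.
T_v = 0.45818 corresponds to the U > 60% branch:
U = 1 − 10^((1.781 − T_v)/0.933)/100 = 0.7383

U ≈ 73.8 %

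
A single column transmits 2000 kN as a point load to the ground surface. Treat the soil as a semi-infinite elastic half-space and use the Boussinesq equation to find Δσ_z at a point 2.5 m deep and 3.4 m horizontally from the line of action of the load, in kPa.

Δσ_z ≈ 11.1 kPa

Boussinesq vertical stress below a point load on an elastic half-space:
Δσ_z = 3P/(2πz²) · [1 + (r/z)²]^(−5/2)
r/z = 3.4/2.5 = 1.36; [1+(r/z)²]^(−5/2) = 0.072953.
Δσ_z = 3×2000/(2π×2.5²) × 0.072953 = 152.79 × 0.072953 = 11.15 kPa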